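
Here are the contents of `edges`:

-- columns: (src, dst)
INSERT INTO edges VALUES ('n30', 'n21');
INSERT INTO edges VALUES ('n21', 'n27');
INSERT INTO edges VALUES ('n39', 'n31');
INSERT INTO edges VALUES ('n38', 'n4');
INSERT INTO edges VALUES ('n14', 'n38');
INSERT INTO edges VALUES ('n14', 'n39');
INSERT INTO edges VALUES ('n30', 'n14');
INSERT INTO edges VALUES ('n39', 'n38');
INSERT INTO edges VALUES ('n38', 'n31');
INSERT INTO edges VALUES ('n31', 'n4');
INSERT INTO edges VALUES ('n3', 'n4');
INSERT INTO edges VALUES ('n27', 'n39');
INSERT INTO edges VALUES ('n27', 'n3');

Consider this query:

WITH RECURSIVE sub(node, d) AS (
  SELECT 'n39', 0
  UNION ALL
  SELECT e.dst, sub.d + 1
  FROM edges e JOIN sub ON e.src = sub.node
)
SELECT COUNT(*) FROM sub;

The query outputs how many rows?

Base: (n39, d=0).
Iteration 1: edges from {n39} -> (n31, d=1), (n38, d=1).
Iteration 2: edges from {n31,n38} -> (n31, d=2), (n4, d=2) x2. [UNION ALL keeps all 3 new rows, including repeats]
Iteration 3: edges from {n31,n4} -> (n4, d=3).
Iteration 4: no outgoing edges from {n4}; recursion stops.
Total rows emitted: 7.

7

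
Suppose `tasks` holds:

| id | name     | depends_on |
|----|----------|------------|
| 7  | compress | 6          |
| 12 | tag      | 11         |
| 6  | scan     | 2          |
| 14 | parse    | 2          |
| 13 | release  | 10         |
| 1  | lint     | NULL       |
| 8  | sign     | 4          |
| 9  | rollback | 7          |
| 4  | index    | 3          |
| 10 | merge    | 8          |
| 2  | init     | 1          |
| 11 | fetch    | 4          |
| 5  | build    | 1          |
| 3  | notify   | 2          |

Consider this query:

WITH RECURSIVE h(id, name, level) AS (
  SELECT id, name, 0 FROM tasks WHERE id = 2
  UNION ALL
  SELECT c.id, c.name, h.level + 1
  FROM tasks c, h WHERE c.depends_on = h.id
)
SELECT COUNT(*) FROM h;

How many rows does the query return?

12

Base: id=2 (init) at level 0.
Iteration 1: rows with depends_on in {2} -> notify (id 3, level 1), scan (id 6, level 1), parse (id 14, level 1).
Iteration 2: rows with depends_on in {3,6,14} -> index (id 4, level 2), compress (id 7, level 2).
Iteration 3: rows with depends_on in {4,7} -> sign (id 8, level 3), rollback (id 9, level 3), fetch (id 11, level 3).
Iteration 4: rows with depends_on in {8,9,11} -> merge (id 10, level 4), tag (id 12, level 4).
Iteration 5: rows with depends_on in {10,12} -> release (id 13, level 5).
Iteration 6: no rows with depends_on in {13}; recursion stops.
Total rows emitted: 12.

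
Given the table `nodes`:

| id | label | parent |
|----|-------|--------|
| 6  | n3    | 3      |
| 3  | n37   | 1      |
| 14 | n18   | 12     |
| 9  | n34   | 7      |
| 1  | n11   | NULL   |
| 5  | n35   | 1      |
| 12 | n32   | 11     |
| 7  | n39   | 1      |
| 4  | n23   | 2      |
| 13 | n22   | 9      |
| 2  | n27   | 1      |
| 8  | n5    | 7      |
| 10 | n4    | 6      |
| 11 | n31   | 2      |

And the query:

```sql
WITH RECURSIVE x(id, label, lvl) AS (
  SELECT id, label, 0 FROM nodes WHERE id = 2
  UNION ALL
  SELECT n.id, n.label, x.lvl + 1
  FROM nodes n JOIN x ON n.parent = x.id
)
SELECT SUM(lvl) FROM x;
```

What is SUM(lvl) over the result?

Base: id=2 (n27) at lvl 0.
Iteration 1: rows with parent in {2} -> n23 (id 4, lvl 1), n31 (id 11, lvl 1).
Iteration 2: rows with parent in {4,11} -> n32 (id 12, lvl 2).
Iteration 3: rows with parent in {12} -> n18 (id 14, lvl 3).
Iteration 4: no rows with parent in {14}; recursion stops.
SUM(lvl) = 0 + 1 + 1 + 2 + 3 = 7.

7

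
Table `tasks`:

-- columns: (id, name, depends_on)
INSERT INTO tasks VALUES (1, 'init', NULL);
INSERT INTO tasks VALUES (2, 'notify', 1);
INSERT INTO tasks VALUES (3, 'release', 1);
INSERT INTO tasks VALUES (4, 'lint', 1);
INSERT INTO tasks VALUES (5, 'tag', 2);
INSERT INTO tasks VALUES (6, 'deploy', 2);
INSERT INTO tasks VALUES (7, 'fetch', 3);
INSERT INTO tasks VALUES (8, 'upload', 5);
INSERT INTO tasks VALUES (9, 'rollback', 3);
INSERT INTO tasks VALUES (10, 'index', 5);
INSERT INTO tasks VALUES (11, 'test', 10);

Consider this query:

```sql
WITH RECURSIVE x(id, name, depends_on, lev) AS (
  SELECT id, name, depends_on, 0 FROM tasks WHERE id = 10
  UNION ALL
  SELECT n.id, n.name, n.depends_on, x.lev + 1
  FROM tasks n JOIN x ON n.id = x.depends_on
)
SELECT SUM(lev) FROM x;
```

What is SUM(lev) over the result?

6

Base: id=10 (index), depends_on=5, lev 0.
Iteration 1: join on id=5 -> tag (id 5, depends_on=2, lev 1).
Iteration 2: join on id=2 -> notify (id 2, depends_on=1, lev 2).
Iteration 3: join on id=1 -> init (id 1, depends_on=NULL, lev 3).
Iteration 4: depends_on is NULL; no match; recursion stops.
SUM(lev) = 0 + 1 + 2 + 3 = 6.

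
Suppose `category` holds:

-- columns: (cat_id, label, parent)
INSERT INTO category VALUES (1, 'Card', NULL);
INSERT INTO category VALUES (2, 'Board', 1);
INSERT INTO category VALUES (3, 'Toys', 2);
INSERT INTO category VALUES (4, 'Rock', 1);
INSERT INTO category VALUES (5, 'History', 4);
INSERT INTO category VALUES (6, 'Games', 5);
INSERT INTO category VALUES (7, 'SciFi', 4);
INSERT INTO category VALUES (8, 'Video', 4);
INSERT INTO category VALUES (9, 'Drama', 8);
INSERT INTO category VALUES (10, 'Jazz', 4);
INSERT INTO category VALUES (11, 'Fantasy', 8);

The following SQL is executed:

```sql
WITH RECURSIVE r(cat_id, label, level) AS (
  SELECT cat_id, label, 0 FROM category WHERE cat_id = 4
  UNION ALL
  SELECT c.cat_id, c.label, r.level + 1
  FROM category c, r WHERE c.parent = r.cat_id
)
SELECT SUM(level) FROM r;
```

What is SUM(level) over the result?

Base: cat_id=4 (Rock) at level 0.
Iteration 1: rows with parent in {4} -> History (id 5, level 1), SciFi (id 7, level 1), Video (id 8, level 1), Jazz (id 10, level 1).
Iteration 2: rows with parent in {5,7,8,10} -> Games (id 6, level 2), Drama (id 9, level 2), Fantasy (id 11, level 2).
Iteration 3: no rows with parent in {6,9,11}; recursion stops.
SUM(level) = 0 + 1 + 1 + 1 + 1 + 2 + 2 + 2 = 10.

10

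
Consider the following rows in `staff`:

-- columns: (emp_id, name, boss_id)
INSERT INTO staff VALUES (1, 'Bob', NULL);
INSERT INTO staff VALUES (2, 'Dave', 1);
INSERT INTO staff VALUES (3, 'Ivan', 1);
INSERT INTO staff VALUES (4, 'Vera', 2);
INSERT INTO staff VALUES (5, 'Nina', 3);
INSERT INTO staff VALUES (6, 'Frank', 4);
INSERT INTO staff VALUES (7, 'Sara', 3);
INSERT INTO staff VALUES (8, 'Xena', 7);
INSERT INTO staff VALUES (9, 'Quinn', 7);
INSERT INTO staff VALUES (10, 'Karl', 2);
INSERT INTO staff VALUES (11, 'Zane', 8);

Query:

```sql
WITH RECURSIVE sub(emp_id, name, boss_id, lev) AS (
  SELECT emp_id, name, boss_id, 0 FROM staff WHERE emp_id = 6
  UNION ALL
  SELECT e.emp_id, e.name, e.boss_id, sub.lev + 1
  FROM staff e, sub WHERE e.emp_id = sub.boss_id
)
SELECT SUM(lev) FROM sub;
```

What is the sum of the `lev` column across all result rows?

Base: emp_id=6 (Frank), boss_id=4, lev 0.
Iteration 1: join on emp_id=4 -> Vera (id 4, boss_id=2, lev 1).
Iteration 2: join on emp_id=2 -> Dave (id 2, boss_id=1, lev 2).
Iteration 3: join on emp_id=1 -> Bob (id 1, boss_id=NULL, lev 3).
Iteration 4: boss_id is NULL; no match; recursion stops.
SUM(lev) = 0 + 1 + 2 + 3 = 6.

6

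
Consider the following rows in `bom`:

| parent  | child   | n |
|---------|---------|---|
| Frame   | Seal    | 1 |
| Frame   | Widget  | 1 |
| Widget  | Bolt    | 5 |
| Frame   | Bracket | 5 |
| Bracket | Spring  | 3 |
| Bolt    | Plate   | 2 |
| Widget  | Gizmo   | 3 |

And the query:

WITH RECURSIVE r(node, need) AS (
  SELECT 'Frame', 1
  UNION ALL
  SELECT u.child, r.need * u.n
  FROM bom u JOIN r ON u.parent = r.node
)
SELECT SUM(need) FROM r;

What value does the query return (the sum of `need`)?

41

Base: (Frame, need=1).
Iteration 1: components of {Frame} -> Bracket = 1*5 = 5, Seal = 1*1 = 1, Widget = 1*1 = 1.
Iteration 2: components of {Bracket,Seal,Widget} -> Bolt = 1*5 = 5, Gizmo = 1*3 = 3, Spring = 5*3 = 15.
Iteration 3: components of {Bolt,Gizmo,Spring} -> Plate = 5*2 = 10.
Iteration 4: no further components; recursion stops.
SUM(need) = 1 + 1 + 1 + 5 + 5 + 3 + 15 + 10 = 41.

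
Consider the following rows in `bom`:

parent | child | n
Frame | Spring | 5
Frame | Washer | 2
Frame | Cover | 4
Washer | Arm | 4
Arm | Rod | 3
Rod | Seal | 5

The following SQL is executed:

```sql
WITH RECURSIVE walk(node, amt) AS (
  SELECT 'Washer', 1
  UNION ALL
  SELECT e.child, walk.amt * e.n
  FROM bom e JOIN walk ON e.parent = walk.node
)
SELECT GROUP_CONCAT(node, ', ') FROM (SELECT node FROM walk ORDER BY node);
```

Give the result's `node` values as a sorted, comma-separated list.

Arm, Rod, Seal, Washer

Base: (Washer, amt=1).
Iteration 1: components of {Washer} -> Arm = 1*4 = 4.
Iteration 2: components of {Arm} -> Rod = 4*3 = 12.
Iteration 3: components of {Rod} -> Seal = 12*5 = 60.
Iteration 4: no further components; recursion stops.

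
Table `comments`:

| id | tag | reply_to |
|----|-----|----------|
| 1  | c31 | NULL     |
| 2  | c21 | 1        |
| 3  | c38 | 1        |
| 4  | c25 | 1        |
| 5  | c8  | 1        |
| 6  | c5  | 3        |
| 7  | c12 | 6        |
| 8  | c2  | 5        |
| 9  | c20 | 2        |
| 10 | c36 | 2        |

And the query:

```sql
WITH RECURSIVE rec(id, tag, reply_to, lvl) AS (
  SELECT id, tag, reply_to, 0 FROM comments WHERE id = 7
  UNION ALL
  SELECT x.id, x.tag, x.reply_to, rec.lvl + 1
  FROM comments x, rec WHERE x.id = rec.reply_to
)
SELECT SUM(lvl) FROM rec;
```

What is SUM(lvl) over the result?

6

Base: id=7 (c12), reply_to=6, lvl 0.
Iteration 1: join on id=6 -> c5 (id 6, reply_to=3, lvl 1).
Iteration 2: join on id=3 -> c38 (id 3, reply_to=1, lvl 2).
Iteration 3: join on id=1 -> c31 (id 1, reply_to=NULL, lvl 3).
Iteration 4: reply_to is NULL; no match; recursion stops.
SUM(lvl) = 0 + 1 + 2 + 3 = 6.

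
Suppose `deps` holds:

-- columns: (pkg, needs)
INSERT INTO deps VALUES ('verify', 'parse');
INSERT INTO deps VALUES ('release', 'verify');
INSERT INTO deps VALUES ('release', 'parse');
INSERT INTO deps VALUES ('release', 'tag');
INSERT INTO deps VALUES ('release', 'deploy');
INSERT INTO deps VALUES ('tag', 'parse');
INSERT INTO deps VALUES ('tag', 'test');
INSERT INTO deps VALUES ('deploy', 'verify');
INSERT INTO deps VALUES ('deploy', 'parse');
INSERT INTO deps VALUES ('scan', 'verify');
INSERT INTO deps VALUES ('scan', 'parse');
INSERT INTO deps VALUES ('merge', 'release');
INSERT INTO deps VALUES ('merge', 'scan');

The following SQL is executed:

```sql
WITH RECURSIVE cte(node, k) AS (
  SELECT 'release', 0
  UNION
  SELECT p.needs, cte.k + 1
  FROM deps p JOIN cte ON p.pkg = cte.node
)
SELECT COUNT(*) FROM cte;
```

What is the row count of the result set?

Base: (release, k=0).
Iteration 1: edges from {release} -> (deploy, k=1), (parse, k=1), (tag, k=1), (verify, k=1).
Iteration 2: edges from {deploy,parse,tag,verify} -> (parse, k=2), (test, k=2), (verify, k=2). [UNION drops 2 duplicate row(s)]
Iteration 3: edges from {parse,test,verify} -> (parse, k=3).
Iteration 4: no outgoing edges from {parse}; recursion stops.
Total rows emitted: 9.

9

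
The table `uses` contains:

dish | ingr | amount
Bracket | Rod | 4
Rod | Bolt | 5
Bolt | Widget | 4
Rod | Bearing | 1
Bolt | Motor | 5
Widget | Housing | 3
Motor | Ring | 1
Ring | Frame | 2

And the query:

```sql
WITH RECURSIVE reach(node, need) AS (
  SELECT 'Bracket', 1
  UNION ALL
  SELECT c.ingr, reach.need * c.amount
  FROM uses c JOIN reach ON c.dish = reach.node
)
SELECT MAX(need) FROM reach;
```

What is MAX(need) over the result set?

Base: (Bracket, need=1).
Iteration 1: components of {Bracket} -> Rod = 1*4 = 4.
Iteration 2: components of {Rod} -> Bearing = 4*1 = 4, Bolt = 4*5 = 20.
Iteration 3: components of {Bearing,Bolt} -> Motor = 20*5 = 100, Widget = 20*4 = 80.
Iteration 4: components of {Motor,Widget} -> Housing = 80*3 = 240, Ring = 100*1 = 100.
Iteration 5: components of {Housing,Ring} -> Frame = 100*2 = 200.
Iteration 6: no further components; recursion stops.
need values: 1, 4, 20, 4, 80, 100, 240, 100, 200; the maximum is 240.

240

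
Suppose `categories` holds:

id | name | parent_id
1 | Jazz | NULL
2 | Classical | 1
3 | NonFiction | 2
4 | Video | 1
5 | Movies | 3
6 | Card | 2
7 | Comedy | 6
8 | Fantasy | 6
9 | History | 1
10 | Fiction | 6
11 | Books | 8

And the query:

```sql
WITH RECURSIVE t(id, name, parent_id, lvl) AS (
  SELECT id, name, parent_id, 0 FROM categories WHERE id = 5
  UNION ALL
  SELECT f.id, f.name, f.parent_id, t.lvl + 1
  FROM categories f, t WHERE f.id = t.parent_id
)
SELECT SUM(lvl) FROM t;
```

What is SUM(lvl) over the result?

6

Base: id=5 (Movies), parent_id=3, lvl 0.
Iteration 1: join on id=3 -> NonFiction (id 3, parent_id=2, lvl 1).
Iteration 2: join on id=2 -> Classical (id 2, parent_id=1, lvl 2).
Iteration 3: join on id=1 -> Jazz (id 1, parent_id=NULL, lvl 3).
Iteration 4: parent_id is NULL; no match; recursion stops.
SUM(lvl) = 0 + 1 + 2 + 3 = 6.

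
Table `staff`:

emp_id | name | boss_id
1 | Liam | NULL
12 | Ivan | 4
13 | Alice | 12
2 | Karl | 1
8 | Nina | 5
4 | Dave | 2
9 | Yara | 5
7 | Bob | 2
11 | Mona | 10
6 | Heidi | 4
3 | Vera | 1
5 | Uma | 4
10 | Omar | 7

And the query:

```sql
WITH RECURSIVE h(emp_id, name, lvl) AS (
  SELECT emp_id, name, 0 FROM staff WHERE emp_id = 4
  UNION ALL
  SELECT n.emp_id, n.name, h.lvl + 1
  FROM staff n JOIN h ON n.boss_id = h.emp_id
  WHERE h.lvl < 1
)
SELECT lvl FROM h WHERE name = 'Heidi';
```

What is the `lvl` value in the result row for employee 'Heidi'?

1

Base: emp_id=4 (Dave) at lvl 0.
Iteration 1: rows with boss_id in {4} -> Uma (id 5, lvl 1), Heidi (id 6, lvl 1), Ivan (id 12, lvl 1).
Iteration 2: lvl < 1 fails for all current rows; recursion stops.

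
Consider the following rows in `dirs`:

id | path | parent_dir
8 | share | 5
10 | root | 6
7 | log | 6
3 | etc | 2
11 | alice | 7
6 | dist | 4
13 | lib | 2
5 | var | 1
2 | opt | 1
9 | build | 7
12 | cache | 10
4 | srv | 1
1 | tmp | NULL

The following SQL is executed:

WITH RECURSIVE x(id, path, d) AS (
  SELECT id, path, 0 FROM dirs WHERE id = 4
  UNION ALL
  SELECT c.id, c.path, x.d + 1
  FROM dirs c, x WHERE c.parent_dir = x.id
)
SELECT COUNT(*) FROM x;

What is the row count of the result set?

7

Base: id=4 (srv) at d 0.
Iteration 1: rows with parent_dir in {4} -> dist (id 6, d 1).
Iteration 2: rows with parent_dir in {6} -> log (id 7, d 2), root (id 10, d 2).
Iteration 3: rows with parent_dir in {7,10} -> build (id 9, d 3), alice (id 11, d 3), cache (id 12, d 3).
Iteration 4: no rows with parent_dir in {9,11,12}; recursion stops.
Total rows emitted: 7.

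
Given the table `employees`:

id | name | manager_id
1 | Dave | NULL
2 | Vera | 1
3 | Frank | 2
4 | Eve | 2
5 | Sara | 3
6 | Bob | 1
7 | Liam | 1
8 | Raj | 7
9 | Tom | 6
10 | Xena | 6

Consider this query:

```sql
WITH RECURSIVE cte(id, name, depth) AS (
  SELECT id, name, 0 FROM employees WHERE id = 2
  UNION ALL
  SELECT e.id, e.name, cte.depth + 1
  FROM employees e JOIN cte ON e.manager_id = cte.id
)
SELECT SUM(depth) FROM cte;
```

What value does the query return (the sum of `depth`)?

Base: id=2 (Vera) at depth 0.
Iteration 1: rows with manager_id in {2} -> Frank (id 3, depth 1), Eve (id 4, depth 1).
Iteration 2: rows with manager_id in {3,4} -> Sara (id 5, depth 2).
Iteration 3: no rows with manager_id in {5}; recursion stops.
SUM(depth) = 0 + 1 + 1 + 2 = 4.

4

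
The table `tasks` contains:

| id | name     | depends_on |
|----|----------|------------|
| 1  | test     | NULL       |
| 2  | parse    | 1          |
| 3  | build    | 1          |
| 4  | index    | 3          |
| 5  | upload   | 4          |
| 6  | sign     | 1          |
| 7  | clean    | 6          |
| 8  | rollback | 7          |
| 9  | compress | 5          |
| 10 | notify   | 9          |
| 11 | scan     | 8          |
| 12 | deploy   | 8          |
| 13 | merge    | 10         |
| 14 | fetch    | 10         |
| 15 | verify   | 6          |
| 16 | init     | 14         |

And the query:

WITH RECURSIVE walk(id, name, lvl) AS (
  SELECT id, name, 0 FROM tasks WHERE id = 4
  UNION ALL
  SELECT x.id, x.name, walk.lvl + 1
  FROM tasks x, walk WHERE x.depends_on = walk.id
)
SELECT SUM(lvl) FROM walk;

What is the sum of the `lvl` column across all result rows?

Base: id=4 (index) at lvl 0.
Iteration 1: rows with depends_on in {4} -> upload (id 5, lvl 1).
Iteration 2: rows with depends_on in {5} -> compress (id 9, lvl 2).
Iteration 3: rows with depends_on in {9} -> notify (id 10, lvl 3).
Iteration 4: rows with depends_on in {10} -> merge (id 13, lvl 4), fetch (id 14, lvl 4).
Iteration 5: rows with depends_on in {13,14} -> init (id 16, lvl 5).
Iteration 6: no rows with depends_on in {16}; recursion stops.
SUM(lvl) = 0 + 1 + 2 + 3 + 4 + 4 + 5 = 19.

19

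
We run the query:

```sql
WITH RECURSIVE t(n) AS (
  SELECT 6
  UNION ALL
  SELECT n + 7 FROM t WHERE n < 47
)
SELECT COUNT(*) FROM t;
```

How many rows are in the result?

7

Base: n=6.
Iteration 1: 6 < 47 holds -> n = 6 + 7 = 13.
Iteration 2: 13 < 47 holds -> n = 13 + 7 = 20.
Iteration 3: 20 < 47 holds -> n = 20 + 7 = 27.
Iteration 4: 27 < 47 holds -> n = 27 + 7 = 34.
Iteration 5: 34 < 47 holds -> n = 34 + 7 = 41.
Iteration 6: 41 < 47 holds -> n = 41 + 7 = 48.
Iteration 7: 48 < 47 fails; recursion stops.
Total rows emitted: 7.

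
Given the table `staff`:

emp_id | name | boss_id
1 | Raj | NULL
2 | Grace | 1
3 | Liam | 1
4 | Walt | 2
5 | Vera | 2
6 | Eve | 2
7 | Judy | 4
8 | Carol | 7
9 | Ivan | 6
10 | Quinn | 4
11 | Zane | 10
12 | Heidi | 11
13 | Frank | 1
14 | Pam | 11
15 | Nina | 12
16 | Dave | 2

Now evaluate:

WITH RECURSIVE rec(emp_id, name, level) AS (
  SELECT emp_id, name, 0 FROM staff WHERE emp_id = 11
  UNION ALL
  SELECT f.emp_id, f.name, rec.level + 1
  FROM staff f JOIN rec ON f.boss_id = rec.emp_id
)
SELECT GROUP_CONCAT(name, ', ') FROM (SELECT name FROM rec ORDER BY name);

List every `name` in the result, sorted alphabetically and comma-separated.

Base: emp_id=11 (Zane) at level 0.
Iteration 1: rows with boss_id in {11} -> Heidi (id 12, level 1), Pam (id 14, level 1).
Iteration 2: rows with boss_id in {12,14} -> Nina (id 15, level 2).
Iteration 3: no rows with boss_id in {15}; recursion stops.

Heidi, Nina, Pam, Zane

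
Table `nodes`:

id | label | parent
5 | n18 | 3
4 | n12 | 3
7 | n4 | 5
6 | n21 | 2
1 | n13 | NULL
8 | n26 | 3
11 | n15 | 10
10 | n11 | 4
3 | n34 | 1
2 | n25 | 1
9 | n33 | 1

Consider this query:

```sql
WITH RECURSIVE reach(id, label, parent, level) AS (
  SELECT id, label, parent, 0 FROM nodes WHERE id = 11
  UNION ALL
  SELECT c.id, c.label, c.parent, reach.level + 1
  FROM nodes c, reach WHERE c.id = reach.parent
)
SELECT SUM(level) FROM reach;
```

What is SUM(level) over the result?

Base: id=11 (n15), parent=10, level 0.
Iteration 1: join on id=10 -> n11 (id 10, parent=4, level 1).
Iteration 2: join on id=4 -> n12 (id 4, parent=3, level 2).
Iteration 3: join on id=3 -> n34 (id 3, parent=1, level 3).
Iteration 4: join on id=1 -> n13 (id 1, parent=NULL, level 4).
Iteration 5: parent is NULL; no match; recursion stops.
SUM(level) = 0 + 1 + 2 + 3 + 4 = 10.

10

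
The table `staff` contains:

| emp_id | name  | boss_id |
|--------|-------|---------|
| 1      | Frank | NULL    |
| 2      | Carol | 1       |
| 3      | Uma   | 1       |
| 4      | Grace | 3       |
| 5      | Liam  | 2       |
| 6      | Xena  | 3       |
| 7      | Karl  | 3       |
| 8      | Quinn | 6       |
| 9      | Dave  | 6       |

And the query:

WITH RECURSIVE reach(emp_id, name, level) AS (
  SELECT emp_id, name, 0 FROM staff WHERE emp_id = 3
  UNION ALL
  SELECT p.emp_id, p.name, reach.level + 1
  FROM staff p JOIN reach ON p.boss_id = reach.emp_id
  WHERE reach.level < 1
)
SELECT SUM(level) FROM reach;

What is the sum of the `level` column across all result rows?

Base: emp_id=3 (Uma) at level 0.
Iteration 1: rows with boss_id in {3} -> Grace (id 4, level 1), Xena (id 6, level 1), Karl (id 7, level 1).
Iteration 2: level < 1 fails for all current rows; recursion stops.
SUM(level) = 0 + 1 + 1 + 1 = 3.

3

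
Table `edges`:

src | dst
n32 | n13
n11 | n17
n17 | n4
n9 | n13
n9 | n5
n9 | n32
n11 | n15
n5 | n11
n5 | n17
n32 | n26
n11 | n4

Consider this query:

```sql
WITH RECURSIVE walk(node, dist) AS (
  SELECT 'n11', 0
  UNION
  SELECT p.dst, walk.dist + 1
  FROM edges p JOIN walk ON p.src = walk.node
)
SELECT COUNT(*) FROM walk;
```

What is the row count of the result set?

5

Base: (n11, dist=0).
Iteration 1: edges from {n11} -> (n15, dist=1), (n17, dist=1), (n4, dist=1).
Iteration 2: edges from {n15,n17,n4} -> (n4, dist=2).
Iteration 3: no outgoing edges from {n4}; recursion stops.
Total rows emitted: 5.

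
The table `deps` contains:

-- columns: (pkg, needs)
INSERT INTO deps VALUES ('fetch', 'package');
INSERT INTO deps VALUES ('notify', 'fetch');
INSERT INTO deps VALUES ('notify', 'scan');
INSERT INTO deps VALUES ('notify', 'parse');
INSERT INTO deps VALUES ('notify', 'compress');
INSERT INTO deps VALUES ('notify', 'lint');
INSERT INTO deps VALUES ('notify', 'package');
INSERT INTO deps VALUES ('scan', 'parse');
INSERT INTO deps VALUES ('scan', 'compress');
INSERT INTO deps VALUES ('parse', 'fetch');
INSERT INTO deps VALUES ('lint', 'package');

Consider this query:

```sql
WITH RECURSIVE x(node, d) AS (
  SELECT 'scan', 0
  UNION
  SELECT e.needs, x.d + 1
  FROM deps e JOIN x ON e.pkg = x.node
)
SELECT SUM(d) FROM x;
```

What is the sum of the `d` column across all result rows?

Base: (scan, d=0).
Iteration 1: edges from {scan} -> (compress, d=1), (parse, d=1).
Iteration 2: edges from {compress,parse} -> (fetch, d=2).
Iteration 3: edges from {fetch} -> (package, d=3).
Iteration 4: no outgoing edges from {package}; recursion stops.
SUM(d) = 0 + 1 + 1 + 2 + 3 = 7.

7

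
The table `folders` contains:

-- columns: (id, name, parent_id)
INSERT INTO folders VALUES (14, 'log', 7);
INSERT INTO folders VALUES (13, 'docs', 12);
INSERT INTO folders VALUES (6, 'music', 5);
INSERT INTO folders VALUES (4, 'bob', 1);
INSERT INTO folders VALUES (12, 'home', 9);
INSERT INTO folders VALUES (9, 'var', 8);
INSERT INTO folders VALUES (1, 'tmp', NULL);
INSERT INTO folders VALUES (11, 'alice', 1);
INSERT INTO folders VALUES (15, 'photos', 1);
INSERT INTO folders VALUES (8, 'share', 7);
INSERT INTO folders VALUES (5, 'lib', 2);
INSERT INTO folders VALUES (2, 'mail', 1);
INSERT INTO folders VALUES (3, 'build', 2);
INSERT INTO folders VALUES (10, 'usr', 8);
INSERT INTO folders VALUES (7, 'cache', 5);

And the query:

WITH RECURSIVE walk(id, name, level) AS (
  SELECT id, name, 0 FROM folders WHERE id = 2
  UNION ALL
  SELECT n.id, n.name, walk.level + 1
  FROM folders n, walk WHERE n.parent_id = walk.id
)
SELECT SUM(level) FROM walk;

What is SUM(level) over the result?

31

Base: id=2 (mail) at level 0.
Iteration 1: rows with parent_id in {2} -> build (id 3, level 1), lib (id 5, level 1).
Iteration 2: rows with parent_id in {3,5} -> music (id 6, level 2), cache (id 7, level 2).
Iteration 3: rows with parent_id in {6,7} -> share (id 8, level 3), log (id 14, level 3).
Iteration 4: rows with parent_id in {8,14} -> var (id 9, level 4), usr (id 10, level 4).
Iteration 5: rows with parent_id in {9,10} -> home (id 12, level 5).
Iteration 6: rows with parent_id in {12} -> docs (id 13, level 6).
Iteration 7: no rows with parent_id in {13}; recursion stops.
SUM(level) = 0 + 1 + 1 + 2 + 2 + 3 + 3 + 4 + 4 + 5 + 6 = 31.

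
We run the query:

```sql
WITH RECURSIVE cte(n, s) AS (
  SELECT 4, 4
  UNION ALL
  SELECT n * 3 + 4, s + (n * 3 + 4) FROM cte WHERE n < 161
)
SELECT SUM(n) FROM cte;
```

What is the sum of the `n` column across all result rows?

Base: n=4, s=4.
Iteration 1: 4 < 161 holds -> n = 4 * 3 + 4 = 16, s = 4 + 16 = 20.
Iteration 2: 16 < 161 holds -> n = 16 * 3 + 4 = 52, s = 20 + 52 = 72.
Iteration 3: 52 < 161 holds -> n = 52 * 3 + 4 = 160, s = 72 + 160 = 232.
Iteration 4: 160 < 161 holds -> n = 160 * 3 + 4 = 484, s = 232 + 484 = 716.
Iteration 5: 484 < 161 fails; recursion stops.
SUM(n) = 4 + 16 + 52 + 160 + 484 = 716.

716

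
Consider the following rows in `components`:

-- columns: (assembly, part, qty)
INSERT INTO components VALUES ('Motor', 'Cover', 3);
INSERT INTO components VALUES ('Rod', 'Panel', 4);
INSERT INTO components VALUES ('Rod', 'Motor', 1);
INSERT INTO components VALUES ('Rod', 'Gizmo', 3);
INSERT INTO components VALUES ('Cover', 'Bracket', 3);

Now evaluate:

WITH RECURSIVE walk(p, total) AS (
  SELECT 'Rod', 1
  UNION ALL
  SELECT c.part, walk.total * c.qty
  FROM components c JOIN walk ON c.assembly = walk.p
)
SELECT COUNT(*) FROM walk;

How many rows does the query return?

Base: (Rod, total=1).
Iteration 1: components of {Rod} -> Gizmo = 1*3 = 3, Motor = 1*1 = 1, Panel = 1*4 = 4.
Iteration 2: components of {Gizmo,Motor,Panel} -> Cover = 1*3 = 3.
Iteration 3: components of {Cover} -> Bracket = 3*3 = 9.
Iteration 4: no further components; recursion stops.
Total rows emitted: 6.

6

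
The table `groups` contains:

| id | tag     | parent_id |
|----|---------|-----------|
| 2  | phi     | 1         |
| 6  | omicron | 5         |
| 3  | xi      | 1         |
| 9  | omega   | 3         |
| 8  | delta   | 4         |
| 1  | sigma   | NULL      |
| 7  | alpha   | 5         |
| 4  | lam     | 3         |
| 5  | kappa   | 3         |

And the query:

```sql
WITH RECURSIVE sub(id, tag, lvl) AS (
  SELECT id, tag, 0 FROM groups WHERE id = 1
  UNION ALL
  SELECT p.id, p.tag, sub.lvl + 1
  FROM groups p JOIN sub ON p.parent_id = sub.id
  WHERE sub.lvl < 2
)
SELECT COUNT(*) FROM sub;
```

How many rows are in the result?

6

Base: id=1 (sigma) at lvl 0.
Iteration 1: rows with parent_id in {1} -> phi (id 2, lvl 1), xi (id 3, lvl 1).
Iteration 2: rows with parent_id in {2,3} -> lam (id 4, lvl 2), kappa (id 5, lvl 2), omega (id 9, lvl 2).
Iteration 3: lvl < 2 fails for all current rows; recursion stops.
Total rows emitted: 6.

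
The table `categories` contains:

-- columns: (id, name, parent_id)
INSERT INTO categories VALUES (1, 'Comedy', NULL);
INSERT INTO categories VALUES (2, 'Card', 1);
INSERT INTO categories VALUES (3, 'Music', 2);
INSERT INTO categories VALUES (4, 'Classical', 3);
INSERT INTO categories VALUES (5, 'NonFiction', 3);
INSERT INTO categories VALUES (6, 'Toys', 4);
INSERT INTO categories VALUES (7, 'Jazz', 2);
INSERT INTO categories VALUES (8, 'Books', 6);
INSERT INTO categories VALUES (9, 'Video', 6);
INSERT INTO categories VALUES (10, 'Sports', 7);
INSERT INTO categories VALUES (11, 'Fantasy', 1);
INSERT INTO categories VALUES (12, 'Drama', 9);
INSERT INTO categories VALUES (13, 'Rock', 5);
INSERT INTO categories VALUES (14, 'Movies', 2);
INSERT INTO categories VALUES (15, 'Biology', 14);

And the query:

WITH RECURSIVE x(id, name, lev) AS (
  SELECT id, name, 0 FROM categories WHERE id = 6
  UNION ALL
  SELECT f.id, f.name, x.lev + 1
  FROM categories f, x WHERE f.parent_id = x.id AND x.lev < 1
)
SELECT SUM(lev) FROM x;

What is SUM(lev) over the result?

2

Base: id=6 (Toys) at lev 0.
Iteration 1: rows with parent_id in {6} -> Books (id 8, lev 1), Video (id 9, lev 1).
Iteration 2: lev < 1 fails for all current rows; recursion stops.
SUM(lev) = 0 + 1 + 1 = 2.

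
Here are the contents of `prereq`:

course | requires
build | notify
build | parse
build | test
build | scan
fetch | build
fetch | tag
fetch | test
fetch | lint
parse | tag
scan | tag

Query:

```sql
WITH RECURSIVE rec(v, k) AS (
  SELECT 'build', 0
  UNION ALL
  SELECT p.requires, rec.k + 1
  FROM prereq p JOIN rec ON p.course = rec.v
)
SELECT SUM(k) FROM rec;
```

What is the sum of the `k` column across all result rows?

Base: (build, k=0).
Iteration 1: edges from {build} -> (notify, k=1), (parse, k=1), (scan, k=1), (test, k=1).
Iteration 2: edges from {notify,parse,scan,test} -> (tag, k=2) x2. [UNION ALL keeps all 2 new rows, including repeats]
Iteration 3: no outgoing edges from {tag}; recursion stops.
SUM(k) = 0 + 1 + 1 + 1 + 1 + 2 + 2 = 8.

8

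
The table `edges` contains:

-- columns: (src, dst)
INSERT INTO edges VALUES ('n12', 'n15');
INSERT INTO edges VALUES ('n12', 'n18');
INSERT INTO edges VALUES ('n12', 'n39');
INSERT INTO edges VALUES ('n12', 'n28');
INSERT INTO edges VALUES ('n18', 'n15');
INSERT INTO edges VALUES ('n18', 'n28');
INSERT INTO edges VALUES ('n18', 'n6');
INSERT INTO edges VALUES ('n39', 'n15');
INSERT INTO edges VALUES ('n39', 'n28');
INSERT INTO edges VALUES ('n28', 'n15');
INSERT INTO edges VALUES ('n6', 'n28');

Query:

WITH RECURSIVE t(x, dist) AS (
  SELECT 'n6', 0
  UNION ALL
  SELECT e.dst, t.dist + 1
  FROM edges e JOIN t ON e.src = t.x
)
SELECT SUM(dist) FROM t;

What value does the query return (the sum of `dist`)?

Base: (n6, dist=0).
Iteration 1: edges from {n6} -> (n28, dist=1).
Iteration 2: edges from {n28} -> (n15, dist=2).
Iteration 3: no outgoing edges from {n15}; recursion stops.
SUM(dist) = 0 + 1 + 2 = 3.

3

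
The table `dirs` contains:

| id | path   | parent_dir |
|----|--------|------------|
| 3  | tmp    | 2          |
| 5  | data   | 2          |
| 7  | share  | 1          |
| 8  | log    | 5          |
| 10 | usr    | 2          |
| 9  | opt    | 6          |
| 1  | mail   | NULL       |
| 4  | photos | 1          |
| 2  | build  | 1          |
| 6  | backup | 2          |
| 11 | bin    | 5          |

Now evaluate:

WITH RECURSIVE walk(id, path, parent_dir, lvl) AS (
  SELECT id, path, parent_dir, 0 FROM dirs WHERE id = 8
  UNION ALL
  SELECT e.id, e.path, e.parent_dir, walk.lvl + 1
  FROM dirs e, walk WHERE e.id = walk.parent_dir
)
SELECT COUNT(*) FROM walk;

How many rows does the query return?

Base: id=8 (log), parent_dir=5, lvl 0.
Iteration 1: join on id=5 -> data (id 5, parent_dir=2, lvl 1).
Iteration 2: join on id=2 -> build (id 2, parent_dir=1, lvl 2).
Iteration 3: join on id=1 -> mail (id 1, parent_dir=NULL, lvl 3).
Iteration 4: parent_dir is NULL; no match; recursion stops.
Total rows emitted: 4.

4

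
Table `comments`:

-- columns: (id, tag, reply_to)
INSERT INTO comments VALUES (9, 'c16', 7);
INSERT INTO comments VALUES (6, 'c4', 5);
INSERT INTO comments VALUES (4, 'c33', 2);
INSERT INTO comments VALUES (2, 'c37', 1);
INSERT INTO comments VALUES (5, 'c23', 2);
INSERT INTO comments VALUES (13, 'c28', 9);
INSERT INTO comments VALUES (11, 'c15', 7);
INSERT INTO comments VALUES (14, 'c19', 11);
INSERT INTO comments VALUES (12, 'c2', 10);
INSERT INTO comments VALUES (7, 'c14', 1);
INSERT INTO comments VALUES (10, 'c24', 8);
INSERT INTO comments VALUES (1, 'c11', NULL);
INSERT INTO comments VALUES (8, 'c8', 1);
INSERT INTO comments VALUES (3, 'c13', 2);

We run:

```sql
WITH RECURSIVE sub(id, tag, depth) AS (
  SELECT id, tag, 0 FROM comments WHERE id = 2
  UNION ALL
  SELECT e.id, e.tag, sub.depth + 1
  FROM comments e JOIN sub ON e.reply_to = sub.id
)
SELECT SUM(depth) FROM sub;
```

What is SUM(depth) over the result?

Base: id=2 (c37) at depth 0.
Iteration 1: rows with reply_to in {2} -> c13 (id 3, depth 1), c33 (id 4, depth 1), c23 (id 5, depth 1).
Iteration 2: rows with reply_to in {3,4,5} -> c4 (id 6, depth 2).
Iteration 3: no rows with reply_to in {6}; recursion stops.
SUM(depth) = 0 + 1 + 1 + 1 + 2 = 5.

5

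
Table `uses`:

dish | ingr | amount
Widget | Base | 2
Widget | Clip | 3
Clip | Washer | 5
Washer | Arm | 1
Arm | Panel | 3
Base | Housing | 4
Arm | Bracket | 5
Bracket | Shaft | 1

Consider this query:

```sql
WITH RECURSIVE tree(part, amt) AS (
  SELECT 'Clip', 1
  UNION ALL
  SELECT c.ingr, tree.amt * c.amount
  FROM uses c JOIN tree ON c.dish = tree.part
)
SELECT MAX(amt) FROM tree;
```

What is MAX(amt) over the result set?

25

Base: (Clip, amt=1).
Iteration 1: components of {Clip} -> Washer = 1*5 = 5.
Iteration 2: components of {Washer} -> Arm = 5*1 = 5.
Iteration 3: components of {Arm} -> Bracket = 5*5 = 25, Panel = 5*3 = 15.
Iteration 4: components of {Bracket,Panel} -> Shaft = 25*1 = 25.
Iteration 5: no further components; recursion stops.
amt values: 1, 5, 5, 15, 25, 25; the maximum is 25.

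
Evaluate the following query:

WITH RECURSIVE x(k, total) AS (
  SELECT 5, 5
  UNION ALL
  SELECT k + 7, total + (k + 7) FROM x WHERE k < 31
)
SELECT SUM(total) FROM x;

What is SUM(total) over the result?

Base: k=5, total=5.
Iteration 1: 5 < 31 holds -> k = 5 + 7 = 12, total = 5 + 12 = 17.
Iteration 2: 12 < 31 holds -> k = 12 + 7 = 19, total = 17 + 19 = 36.
Iteration 3: 19 < 31 holds -> k = 19 + 7 = 26, total = 36 + 26 = 62.
Iteration 4: 26 < 31 holds -> k = 26 + 7 = 33, total = 62 + 33 = 95.
Iteration 5: 33 < 31 fails; recursion stops.
SUM(total) = 5 + 17 + 36 + 62 + 95 = 215.

215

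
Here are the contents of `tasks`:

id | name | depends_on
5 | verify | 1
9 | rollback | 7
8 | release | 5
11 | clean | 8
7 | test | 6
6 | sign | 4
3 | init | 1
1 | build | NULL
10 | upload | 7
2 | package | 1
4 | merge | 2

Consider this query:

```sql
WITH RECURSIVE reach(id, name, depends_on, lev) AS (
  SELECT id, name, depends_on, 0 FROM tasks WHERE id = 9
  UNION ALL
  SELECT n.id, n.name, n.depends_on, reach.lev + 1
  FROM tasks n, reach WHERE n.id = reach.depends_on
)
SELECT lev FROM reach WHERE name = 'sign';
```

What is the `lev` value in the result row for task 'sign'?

Base: id=9 (rollback), depends_on=7, lev 0.
Iteration 1: join on id=7 -> test (id 7, depends_on=6, lev 1).
Iteration 2: join on id=6 -> sign (id 6, depends_on=4, lev 2).
Iteration 3: join on id=4 -> merge (id 4, depends_on=2, lev 3).
Iteration 4: join on id=2 -> package (id 2, depends_on=1, lev 4).
Iteration 5: join on id=1 -> build (id 1, depends_on=NULL, lev 5).
Iteration 6: depends_on is NULL; no match; recursion stops.

2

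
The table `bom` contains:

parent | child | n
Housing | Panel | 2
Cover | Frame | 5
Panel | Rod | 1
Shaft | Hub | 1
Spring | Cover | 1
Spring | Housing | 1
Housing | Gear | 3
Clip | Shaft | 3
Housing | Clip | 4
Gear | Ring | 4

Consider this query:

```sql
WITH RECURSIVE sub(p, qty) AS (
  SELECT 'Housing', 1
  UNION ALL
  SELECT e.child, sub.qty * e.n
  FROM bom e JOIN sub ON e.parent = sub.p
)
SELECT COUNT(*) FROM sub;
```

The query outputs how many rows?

Base: (Housing, qty=1).
Iteration 1: components of {Housing} -> Clip = 1*4 = 4, Gear = 1*3 = 3, Panel = 1*2 = 2.
Iteration 2: components of {Clip,Gear,Panel} -> Ring = 3*4 = 12, Rod = 2*1 = 2, Shaft = 4*3 = 12.
Iteration 3: components of {Ring,Rod,Shaft} -> Hub = 12*1 = 12.
Iteration 4: no further components; recursion stops.
Total rows emitted: 8.

8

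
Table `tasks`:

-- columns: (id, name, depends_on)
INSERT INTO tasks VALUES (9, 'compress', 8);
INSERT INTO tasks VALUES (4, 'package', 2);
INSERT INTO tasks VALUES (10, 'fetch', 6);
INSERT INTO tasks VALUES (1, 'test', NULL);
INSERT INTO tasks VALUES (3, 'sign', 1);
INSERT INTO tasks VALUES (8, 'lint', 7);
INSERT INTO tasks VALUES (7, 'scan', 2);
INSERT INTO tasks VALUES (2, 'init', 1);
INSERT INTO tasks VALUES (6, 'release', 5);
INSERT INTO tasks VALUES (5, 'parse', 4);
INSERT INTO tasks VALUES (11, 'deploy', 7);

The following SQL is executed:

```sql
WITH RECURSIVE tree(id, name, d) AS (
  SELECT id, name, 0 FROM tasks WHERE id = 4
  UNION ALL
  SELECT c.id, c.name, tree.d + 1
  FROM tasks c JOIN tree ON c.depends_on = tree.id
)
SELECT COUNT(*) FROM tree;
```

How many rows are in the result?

4

Base: id=4 (package) at d 0.
Iteration 1: rows with depends_on in {4} -> parse (id 5, d 1).
Iteration 2: rows with depends_on in {5} -> release (id 6, d 2).
Iteration 3: rows with depends_on in {6} -> fetch (id 10, d 3).
Iteration 4: no rows with depends_on in {10}; recursion stops.
Total rows emitted: 4.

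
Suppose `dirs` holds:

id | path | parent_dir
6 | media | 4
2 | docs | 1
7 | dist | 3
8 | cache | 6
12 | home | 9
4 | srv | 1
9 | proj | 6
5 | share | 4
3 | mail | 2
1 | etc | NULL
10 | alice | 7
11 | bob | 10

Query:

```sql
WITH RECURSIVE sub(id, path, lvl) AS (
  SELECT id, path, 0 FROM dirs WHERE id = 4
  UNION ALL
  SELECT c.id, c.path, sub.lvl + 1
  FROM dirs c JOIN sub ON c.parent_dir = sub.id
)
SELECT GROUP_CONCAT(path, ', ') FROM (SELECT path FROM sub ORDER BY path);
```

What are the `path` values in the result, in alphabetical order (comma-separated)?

Base: id=4 (srv) at lvl 0.
Iteration 1: rows with parent_dir in {4} -> share (id 5, lvl 1), media (id 6, lvl 1).
Iteration 2: rows with parent_dir in {5,6} -> cache (id 8, lvl 2), proj (id 9, lvl 2).
Iteration 3: rows with parent_dir in {8,9} -> home (id 12, lvl 3).
Iteration 4: no rows with parent_dir in {12}; recursion stops.

cache, home, media, proj, share, srv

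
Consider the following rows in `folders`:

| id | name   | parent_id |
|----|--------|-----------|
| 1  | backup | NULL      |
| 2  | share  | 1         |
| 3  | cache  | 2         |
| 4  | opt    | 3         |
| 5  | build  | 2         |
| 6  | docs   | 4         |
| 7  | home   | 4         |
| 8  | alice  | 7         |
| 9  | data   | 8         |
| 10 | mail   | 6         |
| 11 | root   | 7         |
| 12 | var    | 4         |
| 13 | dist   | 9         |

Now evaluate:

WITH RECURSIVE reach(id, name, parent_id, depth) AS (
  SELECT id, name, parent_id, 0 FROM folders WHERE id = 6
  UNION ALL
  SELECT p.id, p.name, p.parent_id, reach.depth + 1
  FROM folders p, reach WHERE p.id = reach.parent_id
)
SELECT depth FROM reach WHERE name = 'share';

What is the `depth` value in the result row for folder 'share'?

3

Base: id=6 (docs), parent_id=4, depth 0.
Iteration 1: join on id=4 -> opt (id 4, parent_id=3, depth 1).
Iteration 2: join on id=3 -> cache (id 3, parent_id=2, depth 2).
Iteration 3: join on id=2 -> share (id 2, parent_id=1, depth 3).
Iteration 4: join on id=1 -> backup (id 1, parent_id=NULL, depth 4).
Iteration 5: parent_id is NULL; no match; recursion stops.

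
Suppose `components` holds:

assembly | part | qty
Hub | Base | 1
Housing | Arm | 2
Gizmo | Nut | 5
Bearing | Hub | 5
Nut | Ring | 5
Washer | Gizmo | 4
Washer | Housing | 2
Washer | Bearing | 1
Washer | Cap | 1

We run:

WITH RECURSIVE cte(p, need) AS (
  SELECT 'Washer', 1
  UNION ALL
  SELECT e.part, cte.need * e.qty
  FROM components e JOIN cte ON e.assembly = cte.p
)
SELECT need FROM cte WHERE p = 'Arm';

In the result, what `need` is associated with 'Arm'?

Base: (Washer, need=1).
Iteration 1: components of {Washer} -> Bearing = 1*1 = 1, Cap = 1*1 = 1, Gizmo = 1*4 = 4, Housing = 1*2 = 2.
Iteration 2: components of {Bearing,Cap,Gizmo,Housing} -> Arm = 2*2 = 4, Hub = 1*5 = 5, Nut = 4*5 = 20.
Iteration 3: components of {Arm,Hub,Nut} -> Base = 5*1 = 5, Ring = 20*5 = 100.
Iteration 4: no further components; recursion stops.

4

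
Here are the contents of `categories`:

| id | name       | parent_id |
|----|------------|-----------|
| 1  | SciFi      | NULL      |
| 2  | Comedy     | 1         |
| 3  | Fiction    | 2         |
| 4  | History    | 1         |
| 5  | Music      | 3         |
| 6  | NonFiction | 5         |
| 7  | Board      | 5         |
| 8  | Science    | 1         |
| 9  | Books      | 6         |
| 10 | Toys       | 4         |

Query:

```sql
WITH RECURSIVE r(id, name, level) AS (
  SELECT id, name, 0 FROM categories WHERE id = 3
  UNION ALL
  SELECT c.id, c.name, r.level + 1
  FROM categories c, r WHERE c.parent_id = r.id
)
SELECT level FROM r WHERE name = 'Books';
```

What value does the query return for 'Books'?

Base: id=3 (Fiction) at level 0.
Iteration 1: rows with parent_id in {3} -> Music (id 5, level 1).
Iteration 2: rows with parent_id in {5} -> NonFiction (id 6, level 2), Board (id 7, level 2).
Iteration 3: rows with parent_id in {6,7} -> Books (id 9, level 3).
Iteration 4: no rows with parent_id in {9}; recursion stops.

3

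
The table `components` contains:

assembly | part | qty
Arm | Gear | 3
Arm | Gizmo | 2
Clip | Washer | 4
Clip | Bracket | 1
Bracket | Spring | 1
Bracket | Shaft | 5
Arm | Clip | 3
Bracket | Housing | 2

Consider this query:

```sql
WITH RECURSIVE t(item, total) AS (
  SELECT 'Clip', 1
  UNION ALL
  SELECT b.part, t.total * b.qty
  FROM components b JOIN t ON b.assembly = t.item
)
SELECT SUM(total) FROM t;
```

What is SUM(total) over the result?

14

Base: (Clip, total=1).
Iteration 1: components of {Clip} -> Bracket = 1*1 = 1, Washer = 1*4 = 4.
Iteration 2: components of {Bracket,Washer} -> Housing = 1*2 = 2, Shaft = 1*5 = 5, Spring = 1*1 = 1.
Iteration 3: no further components; recursion stops.
SUM(total) = 1 + 4 + 1 + 2 + 1 + 5 = 14.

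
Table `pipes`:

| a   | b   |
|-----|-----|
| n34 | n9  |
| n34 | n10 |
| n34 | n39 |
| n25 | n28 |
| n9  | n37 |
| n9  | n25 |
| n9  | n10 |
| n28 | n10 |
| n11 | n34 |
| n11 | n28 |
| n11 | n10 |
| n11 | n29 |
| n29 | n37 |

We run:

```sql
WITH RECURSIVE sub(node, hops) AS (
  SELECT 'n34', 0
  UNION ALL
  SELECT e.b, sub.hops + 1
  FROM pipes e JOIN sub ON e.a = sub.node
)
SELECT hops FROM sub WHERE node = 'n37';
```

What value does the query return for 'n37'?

2

Base: (n34, hops=0).
Iteration 1: edges from {n34} -> (n10, hops=1), (n39, hops=1), (n9, hops=1).
Iteration 2: edges from {n10,n39,n9} -> (n10, hops=2), (n25, hops=2), (n37, hops=2).
Iteration 3: edges from {n10,n25,n37} -> (n28, hops=3).
Iteration 4: edges from {n28} -> (n10, hops=4).
Iteration 5: no outgoing edges from {n10}; recursion stops.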